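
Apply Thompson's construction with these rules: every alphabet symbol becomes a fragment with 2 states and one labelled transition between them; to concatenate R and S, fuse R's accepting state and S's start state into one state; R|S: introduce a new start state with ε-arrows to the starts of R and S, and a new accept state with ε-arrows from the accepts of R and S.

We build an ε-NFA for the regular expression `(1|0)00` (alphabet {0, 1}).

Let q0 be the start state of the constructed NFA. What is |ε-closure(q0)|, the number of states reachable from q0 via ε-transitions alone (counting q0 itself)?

3

Work bottom-up. For each fragment F, track |ε-closure(F.start)| and whether F's accept lies in that closure (i.e. whether F accepts ε). A single-symbol fragment has closure size 1 and does not accept ε.
  1|0 — new start ε-reaches every alternative's start; none of them accept ε, so the new accept is not reached: |closure| = 1 + 1 + 1 = 3
  (1|0)00 — same as the first factor's closure: |closure| = 3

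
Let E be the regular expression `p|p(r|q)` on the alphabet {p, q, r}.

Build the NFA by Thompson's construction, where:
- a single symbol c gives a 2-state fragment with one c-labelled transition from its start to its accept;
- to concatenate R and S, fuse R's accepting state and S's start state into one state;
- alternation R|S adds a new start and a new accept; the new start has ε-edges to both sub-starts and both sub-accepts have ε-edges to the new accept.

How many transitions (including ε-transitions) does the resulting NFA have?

Recursing over subexpressions:
Each of the 4 symbol leaves contributes 1 transition (1 symbol, 0 ε).
  r|q → 6 transitions (2 symbol, 4 ε)
  p(r|q) → 7 transitions (3 symbol, 4 ε)
  p|p(r|q) → 12 transitions (4 symbol, 8 ε)

12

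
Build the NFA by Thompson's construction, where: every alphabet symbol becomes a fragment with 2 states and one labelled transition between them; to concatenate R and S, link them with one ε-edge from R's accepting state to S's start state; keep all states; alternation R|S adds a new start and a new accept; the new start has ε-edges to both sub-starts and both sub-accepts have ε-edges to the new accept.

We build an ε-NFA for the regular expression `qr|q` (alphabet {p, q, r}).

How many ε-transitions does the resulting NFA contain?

5

Bottom-up over the parse tree:
Each of the 3 symbol leaves contributes 0 ε-transitions.
  qr — 1 ε-transition
  qr|q — 5 ε-transitions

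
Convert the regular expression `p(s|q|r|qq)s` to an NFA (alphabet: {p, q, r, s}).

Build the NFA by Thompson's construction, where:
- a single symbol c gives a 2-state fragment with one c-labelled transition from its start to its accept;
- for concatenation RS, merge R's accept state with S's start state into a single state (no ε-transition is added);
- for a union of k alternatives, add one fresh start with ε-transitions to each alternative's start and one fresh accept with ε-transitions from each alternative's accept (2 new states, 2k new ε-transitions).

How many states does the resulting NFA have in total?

Bottom-up over the parse tree:
Each of the 7 symbol leaves contributes a 2-state fragment.
  qq → 3 states
  s|q|r|qq → 11 states
  p(s|q|r|qq)s → 13 states

13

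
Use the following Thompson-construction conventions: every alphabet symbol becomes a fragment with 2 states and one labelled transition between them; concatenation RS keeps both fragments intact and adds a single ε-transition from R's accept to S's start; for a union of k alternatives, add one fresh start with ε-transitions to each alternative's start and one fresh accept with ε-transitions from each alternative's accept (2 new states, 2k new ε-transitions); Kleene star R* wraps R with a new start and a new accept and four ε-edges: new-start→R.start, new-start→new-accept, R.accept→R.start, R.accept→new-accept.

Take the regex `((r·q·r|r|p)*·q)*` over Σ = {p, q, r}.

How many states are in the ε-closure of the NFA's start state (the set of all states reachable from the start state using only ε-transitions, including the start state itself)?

Work bottom-up. For each fragment F, track |ε-closure(F.start)| and whether F's accept lies in that closure (i.e. whether F accepts ε). A single-symbol fragment has closure size 1 and does not accept ε.
  r·q·r — |ε-closure| equals the left operand's closure size = 1 (its accept is not ε-reachable, so the closure stops there)
  r·q·r|r|p — |ε-closure| = 1 + 1 + 1 + 1 = 4 (the new accept is not ε-reachable since no branch accepts ε)
  (r·q·r|r|p)* — the star's fresh start ε-reaches both the body's start and the fresh accept: |ε-closure| = 2 + 4 = 6
  (r·q·r|r|p)*·q — the left operand accepts ε, so the closure extends into the next operand (via the concat ε-link); |ε-closure| = 6 + 1 = 7
  ((r·q·r|r|p)*·q)* — |ε-closure| = 1 (new start) + 7 (body) + 1 (new accept) = 9

9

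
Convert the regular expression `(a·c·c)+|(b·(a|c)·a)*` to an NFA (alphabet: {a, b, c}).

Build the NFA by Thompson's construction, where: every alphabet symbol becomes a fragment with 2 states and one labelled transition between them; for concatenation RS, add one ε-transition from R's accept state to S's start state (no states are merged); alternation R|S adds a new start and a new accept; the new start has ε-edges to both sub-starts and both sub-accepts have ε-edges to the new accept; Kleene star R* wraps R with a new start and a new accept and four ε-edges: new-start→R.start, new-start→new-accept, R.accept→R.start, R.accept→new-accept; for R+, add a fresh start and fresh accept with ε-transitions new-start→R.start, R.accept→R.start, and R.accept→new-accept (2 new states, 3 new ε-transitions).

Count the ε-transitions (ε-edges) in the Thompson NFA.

19

Per subexpression:
Each of the 7 symbol leaves contributes 0 ε-transitions.
  a·c·c = 2 ε-transitions
  (a·c·c)+ = 5 ε-transitions
  a|c = 4 ε-transitions
  b·(a|c)·a = 6 ε-transitions
  (b·(a|c)·a)* = 10 ε-transitions
  (a·c·c)+|(b·(a|c)·a)* = 19 ε-transitions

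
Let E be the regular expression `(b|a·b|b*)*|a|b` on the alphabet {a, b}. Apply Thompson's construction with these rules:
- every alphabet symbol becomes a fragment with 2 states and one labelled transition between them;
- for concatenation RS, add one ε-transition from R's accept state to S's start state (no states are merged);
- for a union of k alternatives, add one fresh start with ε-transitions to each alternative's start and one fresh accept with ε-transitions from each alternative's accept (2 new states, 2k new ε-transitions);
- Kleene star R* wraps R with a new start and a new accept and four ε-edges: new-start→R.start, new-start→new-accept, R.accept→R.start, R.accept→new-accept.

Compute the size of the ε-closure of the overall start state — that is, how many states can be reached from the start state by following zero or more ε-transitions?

Work bottom-up. For each fragment F, track |ε-closure(F.start)| and whether F's accept lies in that closure (i.e. whether F accepts ε). A single-symbol fragment has closure size 1 and does not accept ε.
  a·b → |closure| equals the left operand's closure size = 1 (its accept is not ε-reachable, so the closure stops there)
  b* → the star's fresh start ε-reaches both the body's start and the fresh accept: |closure| = 2 + 1 = 3
  b|a·b|b* → new start ε-reaches every alternative's start; at least one alternative accepts ε, so the union's new accept is reached too: |closure| = 1 + 1 + 1 + 3 + 1 = 7
  (b|a·b|b*)* → the star's fresh start ε-reaches both the body's start and the fresh accept: |closure| = 2 + 7 = 9
  (b|a·b|b*)*|a|b → |closure| = 1 (new start) + (9 + 1 + 1) + 1 (new accept, since some branch ε-reaches its own accept) = 13

13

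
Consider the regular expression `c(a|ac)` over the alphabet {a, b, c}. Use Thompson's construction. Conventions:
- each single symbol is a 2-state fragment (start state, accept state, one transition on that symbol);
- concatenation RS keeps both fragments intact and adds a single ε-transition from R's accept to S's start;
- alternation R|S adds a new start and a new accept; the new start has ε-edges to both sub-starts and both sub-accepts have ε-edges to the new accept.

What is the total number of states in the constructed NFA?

10

Per subexpression:
Each of the 4 symbol leaves contributes a 2-state fragment.
  ac → 4 states
  a|ac → 8 states
  c(a|ac) → 10 states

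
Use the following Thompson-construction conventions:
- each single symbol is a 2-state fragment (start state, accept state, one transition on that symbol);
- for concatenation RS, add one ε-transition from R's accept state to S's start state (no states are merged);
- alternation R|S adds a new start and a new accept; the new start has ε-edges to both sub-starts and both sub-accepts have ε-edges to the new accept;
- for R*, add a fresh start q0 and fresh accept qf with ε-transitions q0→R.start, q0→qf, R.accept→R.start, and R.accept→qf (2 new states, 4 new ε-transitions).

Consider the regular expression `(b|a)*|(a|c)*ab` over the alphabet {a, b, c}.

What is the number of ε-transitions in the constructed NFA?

22

By structural recursion:
Each of the 6 symbol leaves contributes 0 ε-transitions.
  b|a = 4 ε-transitions
  (b|a)* = 8 ε-transitions
  a|c = 4 ε-transitions
  (a|c)* = 8 ε-transitions
  (a|c)*ab = 10 ε-transitions
  (b|a)*|(a|c)*ab = 22 ε-transitions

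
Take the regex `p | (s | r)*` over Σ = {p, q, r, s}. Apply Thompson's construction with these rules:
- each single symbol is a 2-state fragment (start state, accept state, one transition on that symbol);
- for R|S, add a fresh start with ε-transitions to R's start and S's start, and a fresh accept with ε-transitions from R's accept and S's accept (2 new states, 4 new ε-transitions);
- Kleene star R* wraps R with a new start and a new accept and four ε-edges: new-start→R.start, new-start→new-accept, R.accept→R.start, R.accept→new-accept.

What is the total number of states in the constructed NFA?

Bottom-up over the parse tree:
Each of the 3 symbol leaves contributes a 2-state fragment.
  s | r : 6 states
  (s | r)* : 8 states
  p | (s | r)* : 12 states

12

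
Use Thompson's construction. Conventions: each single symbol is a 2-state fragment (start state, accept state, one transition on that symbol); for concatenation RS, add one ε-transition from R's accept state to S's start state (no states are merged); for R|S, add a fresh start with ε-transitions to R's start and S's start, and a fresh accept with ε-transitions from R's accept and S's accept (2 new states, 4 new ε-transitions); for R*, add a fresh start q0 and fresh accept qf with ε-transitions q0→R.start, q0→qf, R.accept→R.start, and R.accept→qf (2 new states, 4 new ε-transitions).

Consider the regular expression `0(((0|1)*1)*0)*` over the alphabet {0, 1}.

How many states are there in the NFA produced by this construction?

Building bottom-up:
Each of the 5 symbol leaves contributes a 2-state fragment.
  0|1 → 6 states
  (0|1)* → 8 states
  (0|1)*1 → 10 states
  ((0|1)*1)* → 12 states
  ((0|1)*1)*0 → 14 states
  (((0|1)*1)*0)* → 16 states
  0(((0|1)*1)*0)* → 18 states

18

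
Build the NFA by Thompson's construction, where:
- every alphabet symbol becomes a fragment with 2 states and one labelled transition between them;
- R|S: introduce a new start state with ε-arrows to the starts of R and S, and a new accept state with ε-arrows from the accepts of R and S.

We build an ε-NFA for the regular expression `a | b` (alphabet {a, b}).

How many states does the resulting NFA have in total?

Building bottom-up:
Each of the 2 symbol leaves contributes a 2-state fragment.
  a | b = 6 states

6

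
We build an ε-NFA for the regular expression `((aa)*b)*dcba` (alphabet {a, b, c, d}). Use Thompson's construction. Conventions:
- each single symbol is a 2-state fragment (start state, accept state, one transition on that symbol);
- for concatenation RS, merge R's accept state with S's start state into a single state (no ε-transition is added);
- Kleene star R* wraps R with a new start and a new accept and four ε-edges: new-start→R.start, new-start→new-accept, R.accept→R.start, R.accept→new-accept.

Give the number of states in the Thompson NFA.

12

Building bottom-up:
Each of the 7 symbol leaves contributes a 2-state fragment.
  aa — 3 states
  (aa)* — 5 states
  (aa)*b — 6 states
  ((aa)*b)* — 8 states
  ((aa)*b)*dcba — 12 states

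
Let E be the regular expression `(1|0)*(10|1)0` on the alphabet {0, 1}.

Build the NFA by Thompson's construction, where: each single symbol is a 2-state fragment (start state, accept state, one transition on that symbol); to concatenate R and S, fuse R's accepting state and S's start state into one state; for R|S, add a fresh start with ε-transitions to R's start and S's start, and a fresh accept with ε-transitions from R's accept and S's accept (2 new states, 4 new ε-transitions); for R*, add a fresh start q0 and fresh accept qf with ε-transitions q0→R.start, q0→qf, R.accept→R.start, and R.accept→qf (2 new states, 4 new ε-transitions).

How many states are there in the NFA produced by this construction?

Per subexpression:
Each of the 6 symbol leaves contributes a 2-state fragment.
  1|0 = 6 states
  (1|0)* = 8 states
  10 = 3 states
  10|1 = 7 states
  (1|0)*(10|1)0 = 15 states

15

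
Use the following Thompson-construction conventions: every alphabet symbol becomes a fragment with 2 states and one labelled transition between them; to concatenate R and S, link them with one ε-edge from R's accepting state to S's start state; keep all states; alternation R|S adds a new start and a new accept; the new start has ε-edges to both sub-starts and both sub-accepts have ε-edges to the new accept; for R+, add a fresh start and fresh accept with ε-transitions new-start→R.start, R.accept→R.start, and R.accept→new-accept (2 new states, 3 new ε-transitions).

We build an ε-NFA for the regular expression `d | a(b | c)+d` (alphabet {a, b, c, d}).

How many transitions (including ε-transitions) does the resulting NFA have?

18

Building bottom-up:
Each of the 5 symbol leaves contributes 1 transition (1 symbol, 0 ε).
  b | c = 6 transitions (2 symbol, 4 ε)
  (b | c)+ = 9 transitions (2 symbol, 7 ε)
  a(b | c)+d = 13 transitions (4 symbol, 9 ε)
  d | a(b | c)+d = 18 transitions (5 symbol, 13 ε)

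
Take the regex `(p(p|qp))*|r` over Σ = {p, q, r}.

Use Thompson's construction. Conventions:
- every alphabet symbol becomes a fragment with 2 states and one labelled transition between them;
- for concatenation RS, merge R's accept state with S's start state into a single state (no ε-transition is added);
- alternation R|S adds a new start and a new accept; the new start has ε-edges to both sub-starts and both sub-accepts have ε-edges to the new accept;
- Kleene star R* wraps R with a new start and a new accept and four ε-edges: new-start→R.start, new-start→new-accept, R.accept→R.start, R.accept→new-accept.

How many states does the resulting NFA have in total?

Recursing over subexpressions:
Each of the 5 symbol leaves contributes a 2-state fragment.
  qp — 3 states
  p|qp — 7 states
  p(p|qp) — 8 states
  (p(p|qp))* — 10 states
  (p(p|qp))*|r — 14 states

14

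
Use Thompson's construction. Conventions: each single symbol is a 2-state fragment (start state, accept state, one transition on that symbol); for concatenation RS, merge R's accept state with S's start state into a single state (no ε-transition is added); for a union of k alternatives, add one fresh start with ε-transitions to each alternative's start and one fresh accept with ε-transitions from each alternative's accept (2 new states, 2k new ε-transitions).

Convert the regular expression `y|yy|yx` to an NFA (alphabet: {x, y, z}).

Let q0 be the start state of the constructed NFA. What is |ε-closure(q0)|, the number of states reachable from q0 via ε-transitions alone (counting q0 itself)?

4

Compute the ε-closure size of each fragment's start state recursively; a symbol fragment's start has no outgoing ε-edge, so its closure is just itself (size 1).
  yy — same as the first factor's closure: |ε-closure| = 1
  yx — same as the first factor's closure: |ε-closure| = 1
  y|yy|yx — new start ε-reaches every alternative's start; none of them accept ε, so the new accept is not reached: |ε-closure| = 1 + 1 + 1 + 1 = 4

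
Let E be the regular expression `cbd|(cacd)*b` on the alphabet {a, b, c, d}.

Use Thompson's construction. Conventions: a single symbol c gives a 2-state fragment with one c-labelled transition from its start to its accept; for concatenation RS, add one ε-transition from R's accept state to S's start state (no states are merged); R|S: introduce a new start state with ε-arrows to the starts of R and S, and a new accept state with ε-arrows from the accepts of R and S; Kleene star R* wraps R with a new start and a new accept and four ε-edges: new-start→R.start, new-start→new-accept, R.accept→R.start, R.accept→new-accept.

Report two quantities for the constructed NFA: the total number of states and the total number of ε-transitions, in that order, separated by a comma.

By structural recursion:
Each of the 8 symbol leaves contributes 2 states and 0 ε-transitions.
  cbd → 6 states, 2 ε-transitions
  cacd → 8 states, 3 ε-transitions
  (cacd)* → 10 states, 7 ε-transitions
  (cacd)*b → 12 states, 8 ε-transitions
  cbd|(cacd)*b → 20 states, 14 ε-transitions

20, 14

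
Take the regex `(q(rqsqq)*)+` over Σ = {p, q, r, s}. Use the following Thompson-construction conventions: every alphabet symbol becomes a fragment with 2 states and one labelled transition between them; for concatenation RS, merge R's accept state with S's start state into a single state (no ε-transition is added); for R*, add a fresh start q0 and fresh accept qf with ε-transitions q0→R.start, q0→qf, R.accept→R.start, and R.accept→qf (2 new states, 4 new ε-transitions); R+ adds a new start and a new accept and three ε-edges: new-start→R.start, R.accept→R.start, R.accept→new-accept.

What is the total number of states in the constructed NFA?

11

By structural recursion:
Each of the 6 symbol leaves contributes a 2-state fragment.
  rqsqq — 6 states
  (rqsqq)* — 8 states
  q(rqsqq)* — 9 states
  (q(rqsqq)*)+ — 11 states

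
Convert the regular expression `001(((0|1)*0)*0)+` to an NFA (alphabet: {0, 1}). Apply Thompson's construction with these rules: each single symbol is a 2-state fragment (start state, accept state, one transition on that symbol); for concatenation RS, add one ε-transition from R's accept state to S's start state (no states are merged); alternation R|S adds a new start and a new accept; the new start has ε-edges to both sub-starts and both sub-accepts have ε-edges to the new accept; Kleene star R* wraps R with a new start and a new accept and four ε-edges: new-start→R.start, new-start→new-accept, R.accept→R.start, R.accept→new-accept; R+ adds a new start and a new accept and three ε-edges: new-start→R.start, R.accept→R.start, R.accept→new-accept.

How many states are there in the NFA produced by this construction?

22

Bottom-up over the parse tree:
Each of the 7 symbol leaves contributes a 2-state fragment.
  0|1 : 6 states
  (0|1)* : 8 states
  (0|1)*0 : 10 states
  ((0|1)*0)* : 12 states
  ((0|1)*0)*0 : 14 states
  (((0|1)*0)*0)+ : 16 states
  001(((0|1)*0)*0)+ : 22 states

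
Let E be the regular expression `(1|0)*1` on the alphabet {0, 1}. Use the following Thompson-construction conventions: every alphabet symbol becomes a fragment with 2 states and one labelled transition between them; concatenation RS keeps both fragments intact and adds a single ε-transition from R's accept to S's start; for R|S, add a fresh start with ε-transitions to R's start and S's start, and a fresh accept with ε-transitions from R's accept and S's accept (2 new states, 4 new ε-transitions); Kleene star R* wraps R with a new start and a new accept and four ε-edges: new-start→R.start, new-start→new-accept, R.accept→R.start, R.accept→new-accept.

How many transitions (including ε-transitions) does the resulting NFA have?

Building bottom-up:
Each of the 3 symbol leaves contributes 1 transition (1 symbol, 0 ε).
  1|0 → 6 transitions (2 symbol, 4 ε)
  (1|0)* → 10 transitions (2 symbol, 8 ε)
  (1|0)*1 → 12 transitions (3 symbol, 9 ε)

12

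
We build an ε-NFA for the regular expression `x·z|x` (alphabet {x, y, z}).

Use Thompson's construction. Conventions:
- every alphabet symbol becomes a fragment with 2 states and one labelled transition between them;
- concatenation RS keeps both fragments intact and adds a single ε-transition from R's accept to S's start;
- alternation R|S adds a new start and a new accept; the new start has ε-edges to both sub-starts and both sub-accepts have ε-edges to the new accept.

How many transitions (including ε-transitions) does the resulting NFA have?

8

Recursing over subexpressions:
Each of the 3 symbol leaves contributes 1 transition (1 symbol, 0 ε).
  x·z = 3 transitions (2 symbol, 1 ε)
  x·z|x = 8 transitions (3 symbol, 5 ε)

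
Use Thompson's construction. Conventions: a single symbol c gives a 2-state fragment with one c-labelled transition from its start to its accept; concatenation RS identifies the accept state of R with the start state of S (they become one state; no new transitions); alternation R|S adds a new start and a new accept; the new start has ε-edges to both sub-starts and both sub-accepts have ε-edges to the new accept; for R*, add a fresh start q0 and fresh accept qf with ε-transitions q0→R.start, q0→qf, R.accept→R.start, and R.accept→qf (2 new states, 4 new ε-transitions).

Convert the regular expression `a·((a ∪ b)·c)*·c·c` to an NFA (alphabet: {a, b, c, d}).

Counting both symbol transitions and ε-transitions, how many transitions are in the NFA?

By structural recursion:
Each of the 6 symbol leaves contributes 1 transition (1 symbol, 0 ε).
  a ∪ b : 6 transitions (2 symbol, 4 ε)
  (a ∪ b)·c : 7 transitions (3 symbol, 4 ε)
  ((a ∪ b)·c)* : 11 transitions (3 symbol, 8 ε)
  a·((a ∪ b)·c)*·c·c : 14 transitions (6 symbol, 8 ε)

14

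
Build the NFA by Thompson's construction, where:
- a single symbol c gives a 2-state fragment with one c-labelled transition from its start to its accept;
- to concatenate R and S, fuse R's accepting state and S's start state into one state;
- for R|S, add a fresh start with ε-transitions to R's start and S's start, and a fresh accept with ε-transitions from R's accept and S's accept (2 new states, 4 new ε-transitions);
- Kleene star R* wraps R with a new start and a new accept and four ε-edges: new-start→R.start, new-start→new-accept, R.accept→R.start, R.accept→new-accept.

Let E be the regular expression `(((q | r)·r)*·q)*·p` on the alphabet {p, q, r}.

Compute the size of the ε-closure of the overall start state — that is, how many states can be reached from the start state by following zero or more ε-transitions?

Let C(F) = |ε-closure(F.start)| within fragment F, and note whether F accepts ε. Symbol fragments have C = 1 and do not accept ε. Then:
  q | r — new start ε-reaches every alternative's start; none of them accept ε, so the new accept is not reached: |closure| = 1 + 1 + 1 = 3
  (q | r)·r — same as the first factor's closure: |closure| = 3
  ((q | r)·r)* — new start has ε-edges to the inner start and to the new accept, so |closure| = 2 + 3 = 5
  ((q | r)·r)*·q — the left operand accepts ε, so the closure extends into the next operand (the shared merged state is already counted); |closure| = 5 + (1−1) = 5
  (((q | r)·r)*·q)* — |closure| = 1 (new start) + 5 (body) + 1 (new accept) = 7
  (((q | r)·r)*·q)*·p — |closure| = 7 + (1−1) = 7 (closure spills across the concat boundary because the left factor accepts ε)

7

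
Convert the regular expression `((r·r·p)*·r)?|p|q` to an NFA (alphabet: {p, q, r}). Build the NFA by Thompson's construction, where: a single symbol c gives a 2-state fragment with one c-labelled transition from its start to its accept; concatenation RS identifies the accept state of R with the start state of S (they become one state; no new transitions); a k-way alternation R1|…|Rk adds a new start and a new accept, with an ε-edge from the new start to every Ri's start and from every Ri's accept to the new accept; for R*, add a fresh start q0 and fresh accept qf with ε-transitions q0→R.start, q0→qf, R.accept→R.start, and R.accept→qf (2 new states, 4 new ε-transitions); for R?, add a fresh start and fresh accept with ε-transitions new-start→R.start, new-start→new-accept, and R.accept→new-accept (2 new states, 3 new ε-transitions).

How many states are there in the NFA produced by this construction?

Building bottom-up:
Each of the 6 symbol leaves contributes a 2-state fragment.
  r·r·p = 4 states
  (r·r·p)* = 6 states
  (r·r·p)*·r = 7 states
  ((r·r·p)*·r)? = 9 states
  ((r·r·p)*·r)?|p|q = 15 states

15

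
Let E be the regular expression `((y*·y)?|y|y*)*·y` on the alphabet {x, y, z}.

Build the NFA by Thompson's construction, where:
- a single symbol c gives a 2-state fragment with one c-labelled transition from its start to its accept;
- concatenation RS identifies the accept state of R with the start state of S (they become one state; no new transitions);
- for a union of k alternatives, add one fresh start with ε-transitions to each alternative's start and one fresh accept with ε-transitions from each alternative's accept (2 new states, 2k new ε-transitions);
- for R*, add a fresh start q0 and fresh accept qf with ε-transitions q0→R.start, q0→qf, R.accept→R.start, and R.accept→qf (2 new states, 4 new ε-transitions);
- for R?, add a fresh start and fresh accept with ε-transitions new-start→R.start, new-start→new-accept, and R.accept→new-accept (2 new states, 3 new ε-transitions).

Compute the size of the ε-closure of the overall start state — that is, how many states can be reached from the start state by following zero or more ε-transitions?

13

Work bottom-up. For each fragment F, track |ε-closure(F.start)| and whether F's accept lies in that closure (i.e. whether F accepts ε). A single-symbol fragment has closure size 1 and does not accept ε.
  y* → new start has ε-edges to the inner start and to the new accept, so |ε-closure| = 2 + 1 = 3
  y*·y → |ε-closure| = 3 + (1−1) = 3 (closure spills across the concat boundary because the left factor accepts ε)
  (y*·y)? → |ε-closure| = 1 (new start) + 3 (body) + 1 (new accept, via ε) = 5
  y* → the star's fresh start ε-reaches both the body's start and the fresh accept: |ε-closure| = 2 + 1 = 3
  (y*·y)?|y|y* → |ε-closure| = 1 (new start) + (5 + 1 + 3) + 1 (new accept, since some branch ε-reaches its own accept) = 11
  ((y*·y)?|y|y*)* → the star's fresh start ε-reaches both the body's start and the fresh accept: |ε-closure| = 2 + 11 = 13
  ((y*·y)?|y|y*)*·y → the left operand accepts ε, so the closure extends into the next operand (the shared merged state is already counted); |ε-closure| = 13 + (1−1) = 13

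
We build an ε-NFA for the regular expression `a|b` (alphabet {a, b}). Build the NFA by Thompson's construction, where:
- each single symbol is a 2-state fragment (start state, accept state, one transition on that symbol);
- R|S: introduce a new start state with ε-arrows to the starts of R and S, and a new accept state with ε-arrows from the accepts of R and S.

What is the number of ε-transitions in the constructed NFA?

Per subexpression:
Each of the 2 symbol leaves contributes 0 ε-transitions.
  a|b : 4 ε-transitions

4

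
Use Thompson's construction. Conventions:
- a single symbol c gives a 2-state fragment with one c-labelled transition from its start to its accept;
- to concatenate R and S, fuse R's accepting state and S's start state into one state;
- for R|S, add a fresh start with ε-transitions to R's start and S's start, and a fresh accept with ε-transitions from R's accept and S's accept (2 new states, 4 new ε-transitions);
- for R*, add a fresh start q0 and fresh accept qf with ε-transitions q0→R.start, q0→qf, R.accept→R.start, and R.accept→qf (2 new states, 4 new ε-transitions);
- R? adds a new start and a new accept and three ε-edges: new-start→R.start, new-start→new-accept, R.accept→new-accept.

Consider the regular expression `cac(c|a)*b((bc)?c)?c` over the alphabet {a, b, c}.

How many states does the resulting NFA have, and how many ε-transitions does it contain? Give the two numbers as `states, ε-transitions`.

20, 14

Per subexpression:
Each of the 10 symbol leaves contributes 2 states and 0 ε-transitions.
  c|a : 6 states, 4 ε-transitions
  (c|a)* : 8 states, 8 ε-transitions
  bc : 3 states, 0 ε-transitions
  (bc)? : 5 states, 3 ε-transitions
  (bc)?c : 6 states, 3 ε-transitions
  ((bc)?c)? : 8 states, 6 ε-transitions
  cac(c|a)*b((bc)?c)?c : 20 states, 14 ε-transitions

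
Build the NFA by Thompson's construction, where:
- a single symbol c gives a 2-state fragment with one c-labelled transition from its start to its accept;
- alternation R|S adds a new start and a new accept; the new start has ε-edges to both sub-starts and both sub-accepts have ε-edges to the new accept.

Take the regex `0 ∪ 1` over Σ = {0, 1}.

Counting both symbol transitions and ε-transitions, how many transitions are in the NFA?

6

Bottom-up over the parse tree:
Each of the 2 symbol leaves contributes 1 transition (1 symbol, 0 ε).
  0 ∪ 1 : 6 transitions (2 symbol, 4 ε)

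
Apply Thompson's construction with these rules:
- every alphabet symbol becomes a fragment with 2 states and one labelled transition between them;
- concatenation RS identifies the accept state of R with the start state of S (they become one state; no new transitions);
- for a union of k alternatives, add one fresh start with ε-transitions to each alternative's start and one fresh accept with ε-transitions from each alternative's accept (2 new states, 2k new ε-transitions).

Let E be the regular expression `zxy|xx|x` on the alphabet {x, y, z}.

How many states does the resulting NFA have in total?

11

Per subexpression:
Each of the 6 symbol leaves contributes a 2-state fragment.
  zxy — 4 states
  xx — 3 states
  zxy|xx|x — 11 states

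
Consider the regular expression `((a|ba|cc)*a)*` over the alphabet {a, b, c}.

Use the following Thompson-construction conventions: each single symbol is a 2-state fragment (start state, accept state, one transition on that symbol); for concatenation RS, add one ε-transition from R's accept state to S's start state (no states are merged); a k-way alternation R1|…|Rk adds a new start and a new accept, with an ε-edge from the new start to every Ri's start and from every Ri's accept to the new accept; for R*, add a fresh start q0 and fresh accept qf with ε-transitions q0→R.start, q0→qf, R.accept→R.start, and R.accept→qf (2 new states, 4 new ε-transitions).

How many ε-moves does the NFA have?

Per subexpression:
Each of the 6 symbol leaves contributes 0 ε-transitions.
  ba — 1 ε-transition
  cc — 1 ε-transition
  a|ba|cc — 8 ε-transitions
  (a|ba|cc)* — 12 ε-transitions
  (a|ba|cc)*a — 13 ε-transitions
  ((a|ba|cc)*a)* — 17 ε-transitions

17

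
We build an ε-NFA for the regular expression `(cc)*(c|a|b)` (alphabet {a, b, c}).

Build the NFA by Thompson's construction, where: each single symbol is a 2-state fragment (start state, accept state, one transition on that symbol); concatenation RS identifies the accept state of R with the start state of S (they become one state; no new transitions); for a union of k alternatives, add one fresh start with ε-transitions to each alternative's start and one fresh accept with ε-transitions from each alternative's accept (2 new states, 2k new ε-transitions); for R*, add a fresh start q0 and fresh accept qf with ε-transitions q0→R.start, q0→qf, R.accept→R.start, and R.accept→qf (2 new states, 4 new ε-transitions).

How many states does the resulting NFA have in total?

Per subexpression:
Each of the 5 symbol leaves contributes a 2-state fragment.
  cc → 3 states
  (cc)* → 5 states
  c|a|b → 8 states
  (cc)*(c|a|b) → 12 states

12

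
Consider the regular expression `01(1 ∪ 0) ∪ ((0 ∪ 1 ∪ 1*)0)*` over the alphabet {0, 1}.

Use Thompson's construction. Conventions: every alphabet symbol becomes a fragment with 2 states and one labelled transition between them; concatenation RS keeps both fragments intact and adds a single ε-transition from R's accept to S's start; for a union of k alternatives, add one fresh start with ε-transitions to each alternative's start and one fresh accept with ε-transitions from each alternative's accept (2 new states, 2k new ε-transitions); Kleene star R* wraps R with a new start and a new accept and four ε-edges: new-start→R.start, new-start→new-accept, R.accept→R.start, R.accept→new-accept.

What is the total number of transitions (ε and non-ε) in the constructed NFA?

33

Bottom-up over the parse tree:
Each of the 8 symbol leaves contributes 1 transition (1 symbol, 0 ε).
  1 ∪ 0 = 6 transitions (2 symbol, 4 ε)
  01(1 ∪ 0) = 10 transitions (4 symbol, 6 ε)
  1* = 5 transitions (1 symbol, 4 ε)
  0 ∪ 1 ∪ 1* = 13 transitions (3 symbol, 10 ε)
  (0 ∪ 1 ∪ 1*)0 = 15 transitions (4 symbol, 11 ε)
  ((0 ∪ 1 ∪ 1*)0)* = 19 transitions (4 symbol, 15 ε)
  01(1 ∪ 0) ∪ ((0 ∪ 1 ∪ 1*)0)* = 33 transitions (8 symbol, 25 ε)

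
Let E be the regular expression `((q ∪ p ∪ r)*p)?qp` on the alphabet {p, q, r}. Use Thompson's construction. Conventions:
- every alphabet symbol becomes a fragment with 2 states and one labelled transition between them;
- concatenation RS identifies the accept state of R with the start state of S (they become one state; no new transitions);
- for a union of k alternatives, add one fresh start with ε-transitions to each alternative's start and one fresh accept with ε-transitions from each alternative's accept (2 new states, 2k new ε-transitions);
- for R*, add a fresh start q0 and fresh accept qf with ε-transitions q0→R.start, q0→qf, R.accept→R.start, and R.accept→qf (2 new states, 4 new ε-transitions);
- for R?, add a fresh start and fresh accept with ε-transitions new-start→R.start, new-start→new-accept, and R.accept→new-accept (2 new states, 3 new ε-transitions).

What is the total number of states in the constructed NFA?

Per subexpression:
Each of the 6 symbol leaves contributes a 2-state fragment.
  q ∪ p ∪ r → 8 states
  (q ∪ p ∪ r)* → 10 states
  (q ∪ p ∪ r)*p → 11 states
  ((q ∪ p ∪ r)*p)? → 13 states
  ((q ∪ p ∪ r)*p)?qp → 15 states

15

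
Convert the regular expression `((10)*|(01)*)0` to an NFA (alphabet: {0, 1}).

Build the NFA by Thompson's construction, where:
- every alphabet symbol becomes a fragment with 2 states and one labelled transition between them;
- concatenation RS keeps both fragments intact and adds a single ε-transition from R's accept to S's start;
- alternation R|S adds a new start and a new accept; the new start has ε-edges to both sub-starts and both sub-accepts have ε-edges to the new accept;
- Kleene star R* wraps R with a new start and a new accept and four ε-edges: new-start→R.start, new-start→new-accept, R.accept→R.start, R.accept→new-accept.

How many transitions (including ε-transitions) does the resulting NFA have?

20

By structural recursion:
Each of the 5 symbol leaves contributes 1 transition (1 symbol, 0 ε).
  10 → 3 transitions (2 symbol, 1 ε)
  (10)* → 7 transitions (2 symbol, 5 ε)
  01 → 3 transitions (2 symbol, 1 ε)
  (01)* → 7 transitions (2 symbol, 5 ε)
  (10)*|(01)* → 18 transitions (4 symbol, 14 ε)
  ((10)*|(01)*)0 → 20 transitions (5 symbol, 15 ε)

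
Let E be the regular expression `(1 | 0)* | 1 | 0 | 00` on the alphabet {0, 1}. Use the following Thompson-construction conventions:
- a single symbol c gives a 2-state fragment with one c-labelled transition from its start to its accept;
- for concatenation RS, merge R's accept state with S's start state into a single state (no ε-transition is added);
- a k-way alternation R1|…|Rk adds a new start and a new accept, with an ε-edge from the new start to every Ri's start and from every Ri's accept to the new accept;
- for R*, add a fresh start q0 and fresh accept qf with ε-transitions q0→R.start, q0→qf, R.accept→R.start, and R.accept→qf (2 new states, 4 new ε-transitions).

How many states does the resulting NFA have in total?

17

Per subexpression:
Each of the 6 symbol leaves contributes a 2-state fragment.
  1 | 0 : 6 states
  (1 | 0)* : 8 states
  00 : 3 states
  (1 | 0)* | 1 | 0 | 00 : 17 states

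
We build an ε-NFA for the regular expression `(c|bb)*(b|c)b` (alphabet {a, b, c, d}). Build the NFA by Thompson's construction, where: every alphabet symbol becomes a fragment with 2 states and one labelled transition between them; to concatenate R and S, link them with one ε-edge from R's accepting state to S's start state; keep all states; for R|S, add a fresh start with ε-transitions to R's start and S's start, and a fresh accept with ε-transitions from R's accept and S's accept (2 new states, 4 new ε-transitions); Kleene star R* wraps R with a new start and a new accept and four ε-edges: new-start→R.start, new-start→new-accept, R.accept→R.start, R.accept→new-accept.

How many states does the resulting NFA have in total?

By structural recursion:
Each of the 6 symbol leaves contributes a 2-state fragment.
  bb → 4 states
  c|bb → 8 states
  (c|bb)* → 10 states
  b|c → 6 states
  (c|bb)*(b|c)b → 18 states

18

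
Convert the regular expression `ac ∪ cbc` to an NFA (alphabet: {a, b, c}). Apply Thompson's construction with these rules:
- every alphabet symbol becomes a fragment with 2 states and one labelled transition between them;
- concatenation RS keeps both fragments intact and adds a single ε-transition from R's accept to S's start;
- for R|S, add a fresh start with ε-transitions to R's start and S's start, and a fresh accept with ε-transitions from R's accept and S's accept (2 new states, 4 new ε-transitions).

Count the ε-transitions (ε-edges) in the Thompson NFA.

Bottom-up over the parse tree:
Each of the 5 symbol leaves contributes 0 ε-transitions.
  ac = 1 ε-transition
  cbc = 2 ε-transitions
  ac ∪ cbc = 7 ε-transitions

7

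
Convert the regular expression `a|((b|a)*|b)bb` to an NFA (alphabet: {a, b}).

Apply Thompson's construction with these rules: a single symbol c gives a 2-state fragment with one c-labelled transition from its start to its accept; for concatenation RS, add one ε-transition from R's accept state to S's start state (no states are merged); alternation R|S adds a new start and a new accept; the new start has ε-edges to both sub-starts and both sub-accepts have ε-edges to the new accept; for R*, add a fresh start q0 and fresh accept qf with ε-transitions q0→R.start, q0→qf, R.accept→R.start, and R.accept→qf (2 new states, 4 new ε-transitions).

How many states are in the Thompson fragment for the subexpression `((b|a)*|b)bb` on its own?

16

Fragment for `((b|a)*|b)bb`:
Each of the 5 symbol leaves contributes a 2-state fragment.
  b|a → 6 states
  (b|a)* → 8 states
  (b|a)*|b → 12 states
  ((b|a)*|b)bb → 16 states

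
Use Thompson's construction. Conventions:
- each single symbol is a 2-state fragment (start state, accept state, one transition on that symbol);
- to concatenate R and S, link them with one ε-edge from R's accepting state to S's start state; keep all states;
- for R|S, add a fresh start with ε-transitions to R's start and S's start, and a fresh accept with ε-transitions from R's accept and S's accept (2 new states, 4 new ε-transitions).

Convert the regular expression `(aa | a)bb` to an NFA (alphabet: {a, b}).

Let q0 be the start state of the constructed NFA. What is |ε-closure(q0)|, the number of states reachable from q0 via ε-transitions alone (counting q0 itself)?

3

Work bottom-up. For each fragment F, track |ε-closure(F.start)| and whether F's accept lies in that closure (i.e. whether F accepts ε). A single-symbol fragment has closure size 1 and does not accept ε.
  aa : same as the first factor's closure: |closure| = 1
  aa | a : |closure| = 1 + 1 + 1 = 3 (the new accept is not ε-reachable since no branch accepts ε)
  (aa | a)bb : |closure| equals the left operand's closure size = 3 (its accept is not ε-reachable, so the closure stops there)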